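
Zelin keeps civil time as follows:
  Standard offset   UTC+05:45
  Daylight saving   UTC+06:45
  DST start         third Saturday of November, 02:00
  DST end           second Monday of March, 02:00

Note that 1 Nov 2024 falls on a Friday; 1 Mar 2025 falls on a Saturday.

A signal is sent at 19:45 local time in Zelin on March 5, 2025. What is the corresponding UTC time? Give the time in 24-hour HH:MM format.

1 November 2024 is a Friday, so the first Saturday is November 2 and the third is November 16.
1 March 2025 is a Saturday, so the first Monday is March 3 and the second is March 10.
March 5, 2025 falls between 16 November 2024 and 10 March 2025, so daylight saving is in effect and Zelin is at UTC+06:45.
19:45 local − 6h45m = 13:00 UTC.

13:00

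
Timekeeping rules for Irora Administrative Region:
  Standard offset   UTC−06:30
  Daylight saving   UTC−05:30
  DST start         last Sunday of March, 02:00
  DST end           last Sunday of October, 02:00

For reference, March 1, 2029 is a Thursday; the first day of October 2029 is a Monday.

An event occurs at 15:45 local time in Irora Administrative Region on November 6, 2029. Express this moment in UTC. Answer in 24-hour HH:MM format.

22:15

1 March 2029 is a Thursday, so Sundays fall on 4, 11, 18, 25; the last is March 25.
1 October 2029 is a Monday, so Sundays fall on 7, 14, 21, 28; the last is October 28.
November 6, 2029 is outside the daylight-saving period (25 March – 28 October), so Irora Administrative Region is on standard time, UTC−06:30.
15:45 local + 6h30m = 22:15 UTC.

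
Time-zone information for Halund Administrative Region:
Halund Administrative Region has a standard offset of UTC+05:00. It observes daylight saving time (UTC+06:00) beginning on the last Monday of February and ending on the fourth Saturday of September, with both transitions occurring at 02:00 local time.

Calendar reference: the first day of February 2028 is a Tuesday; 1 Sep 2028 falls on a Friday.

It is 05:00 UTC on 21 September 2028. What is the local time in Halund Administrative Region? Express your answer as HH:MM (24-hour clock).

1 February 2028 is a Tuesday, so Mondays fall on 7, 14, 21, 28; the last is February 28.
1 September 2028 is a Friday, so the first Saturday is September 2 and the fourth is September 23.
At the standard offset (UTC+05:00), 05:00 UTC + 5h = 10:00 Halund Administrative Region standard time.
The standard-time date in Halund Administrative Region, 21 September 2028, falls between 28 February and 23 September, so daylight saving is in effect and Halund Administrative Region is at UTC+06:00.
05:00 UTC + 6h = 11:00 local.

11:00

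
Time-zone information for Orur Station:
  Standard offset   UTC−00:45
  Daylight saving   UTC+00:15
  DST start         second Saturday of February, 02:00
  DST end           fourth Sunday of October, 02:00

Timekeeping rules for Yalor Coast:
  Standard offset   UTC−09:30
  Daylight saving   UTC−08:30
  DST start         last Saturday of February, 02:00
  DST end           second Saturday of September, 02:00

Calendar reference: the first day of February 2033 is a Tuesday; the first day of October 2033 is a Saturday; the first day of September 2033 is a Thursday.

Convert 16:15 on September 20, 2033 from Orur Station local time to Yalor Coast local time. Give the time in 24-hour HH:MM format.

1 February 2033 is a Tuesday, so the first Saturday is February 5 and the second is February 12.
1 October 2033 is a Saturday, so the first Sunday is October 2 and the fourth is October 23.
September 20, 2033 lies within the daylight-saving period (12 February – 23 October), so Orur Station is on daylight time, UTC+00:15.
16:15 Orur Station − 0h15m = 16:00 UTC.
1 February 2033 is a Tuesday, so Saturdays fall on 5, 12, 19, 26; the last is February 26.
1 September 2033 is a Thursday, so the first Saturday is September 3 and the second is September 10.
At the standard offset (UTC−09:30), 16:00 UTC − 9h30m = 06:30 Yalor Coast standard time.
Daylight saving runs 26 February – 10 September; the standard-time date in Yalor Coast, September 20, 2033, is outside that window, so Yalor Coast is on standard time at UTC−09:30.
16:00 UTC − 9h30m = 06:30 Yalor Coast.

06:30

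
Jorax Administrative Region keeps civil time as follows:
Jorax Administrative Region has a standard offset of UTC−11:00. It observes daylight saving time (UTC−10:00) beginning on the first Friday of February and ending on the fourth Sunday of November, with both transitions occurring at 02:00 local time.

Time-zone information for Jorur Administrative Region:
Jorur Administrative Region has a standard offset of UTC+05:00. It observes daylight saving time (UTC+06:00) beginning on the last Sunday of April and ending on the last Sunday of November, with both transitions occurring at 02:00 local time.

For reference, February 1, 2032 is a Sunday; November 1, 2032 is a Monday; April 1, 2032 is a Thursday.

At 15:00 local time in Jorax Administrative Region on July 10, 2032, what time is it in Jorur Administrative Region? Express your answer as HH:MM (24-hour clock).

1 February 2032 is a Sunday, so the first Friday is February 6.
1 November 2032 is a Monday, so the first Sunday is November 7 and the fourth is November 28.
Daylight saving runs 6 February – 28 November; July 10, 2032 is inside that window, so Jorax Administrative Region is at UTC−10:00.
15:00 Jorax Administrative Region + 10h = 01:00 UTC (rolling into the next day, 11 July 2032).
1 April 2032 is a Thursday, so Sundays fall on 4, 11, 18, 25; the last is April 25.
1 November 2032 is a Monday, so Sundays fall on 7, 14, 21, 28; the last is November 28.
At the standard offset (UTC+05:00), 01:00 UTC + 5h = 06:00 Jorur Administrative Region standard time.
The standard-time date in Jorur Administrative Region, July 11, 2032, lies within the daylight-saving period (25 April – 28 November), so Jorur Administrative Region is on daylight time, UTC+06:00.
01:00 UTC + 6h = 07:00 Jorur Administrative Region.

07:00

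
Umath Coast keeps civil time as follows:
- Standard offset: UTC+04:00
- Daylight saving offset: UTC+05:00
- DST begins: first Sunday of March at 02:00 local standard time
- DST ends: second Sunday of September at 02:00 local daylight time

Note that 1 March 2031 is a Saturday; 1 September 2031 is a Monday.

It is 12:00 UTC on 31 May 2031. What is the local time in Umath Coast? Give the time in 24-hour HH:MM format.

17:00

1 March 2031 is a Saturday, so the first Sunday is March 2.
1 September 2031 is a Monday, so the first Sunday is September 7 and the second is September 14.
At the standard offset (UTC+04:00), 12:00 UTC + 4h = 16:00 Umath Coast standard time.
Daylight saving runs 2 March – 14 September; the standard-time date in Umath Coast, 31 May 2031, is inside that window, so Umath Coast is at UTC+05:00.
12:00 UTC + 5h = 17:00 local.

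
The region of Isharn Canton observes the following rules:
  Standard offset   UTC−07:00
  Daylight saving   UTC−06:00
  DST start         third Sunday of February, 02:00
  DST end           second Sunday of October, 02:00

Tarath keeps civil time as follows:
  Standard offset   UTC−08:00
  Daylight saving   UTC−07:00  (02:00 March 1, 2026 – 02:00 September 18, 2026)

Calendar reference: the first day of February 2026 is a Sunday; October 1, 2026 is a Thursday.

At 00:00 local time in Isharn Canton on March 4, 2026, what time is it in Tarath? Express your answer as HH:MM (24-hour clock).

1 February 2026 is a Sunday, so the first Sunday is February 1 and the third is February 15.
1 October 2026 is a Thursday, so the first Sunday is October 4 and the second is October 11.
Daylight saving runs 15 February – 11 October; March 4, 2026 is inside that window, so Isharn Canton is at UTC−06:00.
00:00 Isharn Canton + 6h = 06:00 UTC.
At the standard offset (UTC−08:00), 06:00 UTC − 8h = 22:00 Tarath standard time (rolling into the previous day, 3 March 2026).
The standard-time date in Tarath, March 3, 2026, lies within the daylight-saving period (1 March – 18 September), so Tarath is on daylight time, UTC−07:00.
06:00 UTC − 7h = 23:00 Tarath (rolling into the previous day, 3 March 2026).

23:00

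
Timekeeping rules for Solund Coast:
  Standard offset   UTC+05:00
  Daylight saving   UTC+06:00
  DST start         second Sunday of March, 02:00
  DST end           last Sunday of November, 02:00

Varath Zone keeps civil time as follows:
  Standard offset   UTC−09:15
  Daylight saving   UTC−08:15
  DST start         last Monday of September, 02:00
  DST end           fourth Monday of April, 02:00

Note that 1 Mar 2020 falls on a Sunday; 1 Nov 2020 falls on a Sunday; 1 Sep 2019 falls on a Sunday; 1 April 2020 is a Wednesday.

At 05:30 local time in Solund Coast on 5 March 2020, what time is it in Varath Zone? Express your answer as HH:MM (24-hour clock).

1 March 2020 is a Sunday, so the first Sunday is March 1 and the second is March 8.
1 November 2020 is a Sunday, so Sundays fall on 1, 8, 15, 22, 29; the last is November 29.
5 March 2020 is outside the daylight-saving period (8 March – 29 November), so Solund Coast is on standard time, UTC+05:00.
05:30 Solund Coast − 5h = 00:30 UTC.
1 September 2019 is a Sunday, so Mondays fall on 2, 9, 16, 23, 30; the last is September 30.
1 April 2020 is a Wednesday, so the first Monday is April 6 and the fourth is April 27.
At the standard offset (UTC−09:15), 00:30 UTC − 9h15m = 15:15 Varath Zone standard time (rolling into the previous day, 4 March 2020).
Daylight saving runs 30 September 2019 – 27 April 2020; the standard-time date in Varath Zone, 4 March 2020, is inside that window, so Varath Zone is at UTC−08:15.
00:30 UTC − 8h15m = 16:15 Varath Zone (rolling into the previous day, 4 March 2020).

16:15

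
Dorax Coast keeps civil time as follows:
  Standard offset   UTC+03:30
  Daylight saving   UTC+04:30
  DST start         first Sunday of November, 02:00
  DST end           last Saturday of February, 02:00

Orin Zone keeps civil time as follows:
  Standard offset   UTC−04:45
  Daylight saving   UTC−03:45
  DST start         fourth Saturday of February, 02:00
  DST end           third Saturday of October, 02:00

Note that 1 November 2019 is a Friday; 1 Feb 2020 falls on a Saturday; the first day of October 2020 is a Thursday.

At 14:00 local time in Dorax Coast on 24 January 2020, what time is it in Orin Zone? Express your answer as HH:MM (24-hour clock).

1 November 2019 is a Friday, so the first Sunday is November 3.
1 February 2020 is a Saturday, so Saturdays fall on 1, 8, 15, 22, 29; the last is February 29.
24 January 2020 falls between 3 November 2019 and 29 February 2020, so daylight saving is in effect and Dorax Coast is at UTC+04:30.
14:00 Dorax Coast − 4h30m = 09:30 UTC.
1 February 2020 is a Saturday, so the first Saturday is February 1 and the fourth is February 22.
1 October 2020 is a Thursday, so the first Saturday is October 3 and the third is October 17.
At the standard offset (UTC−04:45), 09:30 UTC − 4h45m = 04:45 Orin Zone standard time.
The standard-time date in Orin Zone, 24 January 2020, does not fall between 22 February and 17 October, so daylight saving is not in effect and Orin Zone is at UTC−04:45.
09:30 UTC − 4h45m = 04:45 Orin Zone.

04:45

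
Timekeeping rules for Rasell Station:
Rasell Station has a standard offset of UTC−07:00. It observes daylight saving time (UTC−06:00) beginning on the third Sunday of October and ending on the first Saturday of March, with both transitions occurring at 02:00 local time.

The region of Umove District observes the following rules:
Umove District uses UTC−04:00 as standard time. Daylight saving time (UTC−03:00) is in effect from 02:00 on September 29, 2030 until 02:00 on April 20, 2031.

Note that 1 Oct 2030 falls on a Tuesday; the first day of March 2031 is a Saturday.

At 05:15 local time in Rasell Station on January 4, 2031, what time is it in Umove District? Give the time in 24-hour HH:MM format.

1 October 2030 is a Tuesday, so the first Sunday is October 6 and the third is October 20.
1 March 2031 is a Saturday, so the first Saturday is March 1.
January 4, 2031 falls between 20 October 2030 and 1 March 2031, so daylight saving is in effect and Rasell Station is at UTC−06:00.
05:15 Rasell Station + 6h = 11:15 UTC.
At the standard offset (UTC−04:00), 11:15 UTC − 4h = 07:15 Umove District standard time.
Daylight saving runs 29 September 2030 – 20 April 2031; the standard-time date in Umove District, January 4, 2031, is inside that window, so Umove District is at UTC−03:00.
11:15 UTC − 3h = 08:15 Umove District.

08:15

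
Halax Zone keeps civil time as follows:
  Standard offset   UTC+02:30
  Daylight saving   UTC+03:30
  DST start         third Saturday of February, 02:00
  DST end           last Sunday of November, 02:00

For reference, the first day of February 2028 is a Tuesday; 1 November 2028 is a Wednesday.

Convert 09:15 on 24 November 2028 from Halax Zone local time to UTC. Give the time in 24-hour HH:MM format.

05:45

1 February 2028 is a Tuesday, so the first Saturday is February 5 and the third is February 19.
1 November 2028 is a Wednesday, so Sundays fall on 5, 12, 19, 26; the last is November 26.
Daylight saving runs 19 February – 26 November; 24 November 2028 is inside that window, so Halax Zone is at UTC+03:30.
09:15 local − 3h30m = 05:45 UTC.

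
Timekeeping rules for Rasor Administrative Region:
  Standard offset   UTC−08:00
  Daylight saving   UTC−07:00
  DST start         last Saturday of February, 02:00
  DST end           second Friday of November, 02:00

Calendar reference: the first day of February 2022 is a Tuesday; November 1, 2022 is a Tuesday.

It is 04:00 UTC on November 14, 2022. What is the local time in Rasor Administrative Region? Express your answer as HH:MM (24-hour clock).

1 February 2022 is a Tuesday, so Saturdays fall on 5, 12, 19, 26; the last is February 26.
1 November 2022 is a Tuesday, so the first Friday is November 4 and the second is November 11.
At the standard offset (UTC−08:00), 04:00 UTC − 8h = 20:00 Rasor Administrative Region standard time (rolling into the previous day, 13 November 2022).
The standard-time date in Rasor Administrative Region, November 13, 2022, does not fall between 26 February and 11 November, so daylight saving is not in effect and Rasor Administrative Region is at UTC−08:00.
04:00 UTC − 8h = 20:00 local (rolling into the previous day, 13 November 2022).

20:00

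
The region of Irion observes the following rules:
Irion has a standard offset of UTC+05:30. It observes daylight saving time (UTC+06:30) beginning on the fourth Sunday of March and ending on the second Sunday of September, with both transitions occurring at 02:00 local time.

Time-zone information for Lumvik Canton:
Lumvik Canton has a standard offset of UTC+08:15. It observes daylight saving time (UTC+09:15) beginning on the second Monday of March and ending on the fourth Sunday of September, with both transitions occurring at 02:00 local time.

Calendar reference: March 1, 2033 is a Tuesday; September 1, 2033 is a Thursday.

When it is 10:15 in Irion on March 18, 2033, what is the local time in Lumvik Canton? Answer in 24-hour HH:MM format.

1 March 2033 is a Tuesday, so the first Sunday is March 6 and the fourth is March 27.
1 September 2033 is a Thursday, so the first Sunday is September 4 and the second is September 11.
March 18, 2033 is outside the daylight-saving period (27 March – 11 September), so Irion is on standard time, UTC+05:30.
10:15 Irion − 5h30m = 04:45 UTC.
1 March 2033 is a Tuesday, so the first Monday is March 7 and the second is March 14.
1 September 2033 is a Thursday, so the first Sunday is September 4 and the fourth is September 25.
At the standard offset (UTC+08:15), 04:45 UTC + 8h15m = 13:00 Lumvik Canton standard time.
Daylight saving runs 14 March – 25 September; the standard-time date in Lumvik Canton, March 18, 2033, is inside that window, so Lumvik Canton is at UTC+09:15.
04:45 UTC + 9h15m = 14:00 Lumvik Canton.

14:00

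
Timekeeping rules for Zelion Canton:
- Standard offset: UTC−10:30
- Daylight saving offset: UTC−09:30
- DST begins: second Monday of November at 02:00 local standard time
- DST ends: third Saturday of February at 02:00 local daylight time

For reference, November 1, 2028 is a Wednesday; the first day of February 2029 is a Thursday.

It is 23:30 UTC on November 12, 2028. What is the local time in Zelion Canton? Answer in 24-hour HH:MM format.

1 November 2028 is a Wednesday, so the first Monday is November 6 and the second is November 13.
1 February 2029 is a Thursday, so the first Saturday is February 3 and the third is February 17.
At the standard offset (UTC−10:30), 23:30 UTC − 10h30m = 13:00 Zelion Canton standard time.
The standard-time date in Zelion Canton, November 12, 2028, does not fall between 13 November 2028 and 17 February 2029, so daylight saving is not in effect and Zelion Canton is at UTC−10:30.
23:30 UTC − 10h30m = 13:00 local.

13:00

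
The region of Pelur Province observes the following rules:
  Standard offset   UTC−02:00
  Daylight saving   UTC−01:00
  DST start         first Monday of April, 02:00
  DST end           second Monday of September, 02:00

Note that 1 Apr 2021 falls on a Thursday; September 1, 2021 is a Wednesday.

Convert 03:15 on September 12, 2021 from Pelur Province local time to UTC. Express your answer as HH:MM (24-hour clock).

1 April 2021 is a Thursday, so the first Monday is April 5.
1 September 2021 is a Wednesday, so the first Monday is September 6 and the second is September 13.
September 12, 2021 lies within the daylight-saving period (5 April – 13 September), so Pelur Province is on daylight time, UTC−01:00.
03:15 local + 1h = 04:15 UTC.

04:15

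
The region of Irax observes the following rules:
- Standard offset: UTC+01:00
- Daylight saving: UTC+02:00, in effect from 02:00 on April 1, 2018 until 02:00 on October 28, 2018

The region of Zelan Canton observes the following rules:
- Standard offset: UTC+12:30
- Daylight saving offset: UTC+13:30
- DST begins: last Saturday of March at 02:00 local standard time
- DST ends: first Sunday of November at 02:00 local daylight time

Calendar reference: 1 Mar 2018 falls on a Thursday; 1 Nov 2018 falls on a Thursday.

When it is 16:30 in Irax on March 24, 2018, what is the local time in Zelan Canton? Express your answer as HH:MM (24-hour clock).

March 24, 2018 is outside the daylight-saving period (1 April – 28 October), so Irax is on standard time, UTC+01:00.
16:30 Irax − 1h = 15:30 UTC.
1 March 2018 is a Thursday, so Saturdays fall on 3, 10, 17, 24, 31; the last is March 31.
1 November 2018 is a Thursday, so the first Sunday is November 4.
At the standard offset (UTC+12:30), 15:30 UTC + 12h30m = 04:00 Zelan Canton standard time (rolling into the next day, 25 March 2018).
The standard-time date in Zelan Canton, March 25, 2018, does not fall between 31 March and 4 November, so daylight saving is not in effect and Zelan Canton is at UTC+12:30.
15:30 UTC + 12h30m = 04:00 Zelan Canton (rolling into the next day, 25 March 2018).

04:00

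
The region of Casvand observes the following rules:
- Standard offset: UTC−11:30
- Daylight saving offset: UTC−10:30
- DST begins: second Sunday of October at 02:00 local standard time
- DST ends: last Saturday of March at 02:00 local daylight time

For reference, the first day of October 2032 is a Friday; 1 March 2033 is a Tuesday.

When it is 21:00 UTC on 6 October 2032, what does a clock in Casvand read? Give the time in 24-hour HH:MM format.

1 October 2032 is a Friday, so the first Sunday is October 3 and the second is October 10.
1 March 2033 is a Tuesday, so Saturdays fall on 5, 12, 19, 26; the last is March 26.
At the standard offset (UTC−11:30), 21:00 UTC − 11h30m = 09:30 Casvand standard time.
The standard-time date in Casvand, 6 October 2032, is outside the daylight-saving period (10 October 2032 – 26 March 2033), so Casvand is on standard time, UTC−11:30.
21:00 UTC − 11h30m = 09:30 local.

09:30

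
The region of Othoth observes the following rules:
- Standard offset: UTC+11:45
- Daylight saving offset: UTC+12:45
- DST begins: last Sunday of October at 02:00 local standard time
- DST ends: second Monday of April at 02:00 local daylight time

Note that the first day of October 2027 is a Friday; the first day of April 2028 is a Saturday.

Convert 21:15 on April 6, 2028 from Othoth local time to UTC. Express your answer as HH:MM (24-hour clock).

1 October 2027 is a Friday, so Sundays fall on 3, 10, 17, 24, 31; the last is October 31.
1 April 2028 is a Saturday, so the first Monday is April 3 and the second is April 10.
Daylight saving runs 31 October 2027 – 10 April 2028; April 6, 2028 is inside that window, so Othoth is at UTC+12:45.
21:15 local − 12h45m = 08:30 UTC.

08:30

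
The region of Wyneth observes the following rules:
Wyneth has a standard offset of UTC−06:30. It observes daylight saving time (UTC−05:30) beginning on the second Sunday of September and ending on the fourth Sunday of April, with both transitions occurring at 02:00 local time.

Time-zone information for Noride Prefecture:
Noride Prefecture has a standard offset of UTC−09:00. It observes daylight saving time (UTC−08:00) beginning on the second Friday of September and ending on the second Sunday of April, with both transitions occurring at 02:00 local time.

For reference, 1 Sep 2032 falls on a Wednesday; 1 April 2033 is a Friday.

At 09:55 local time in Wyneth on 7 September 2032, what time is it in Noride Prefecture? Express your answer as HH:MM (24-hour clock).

07:25

1 September 2032 is a Wednesday, so the first Sunday is September 5 and the second is September 12.
1 April 2033 is a Friday, so the first Sunday is April 3 and the fourth is April 24.
Daylight saving runs 12 September 2032 – 24 April 2033; 7 September 2032 is outside that window, so Wyneth is on standard time at UTC−06:30.
09:55 Wyneth + 6h30m = 16:25 UTC.
1 September 2032 is a Wednesday, so the first Friday is September 3 and the second is September 10.
1 April 2033 is a Friday, so the first Sunday is April 3 and the second is April 10.
At the standard offset (UTC−09:00), 16:25 UTC − 9h = 07:25 Noride Prefecture standard time.
Daylight saving runs 10 September 2032 – 10 April 2033; the standard-time date in Noride Prefecture, 7 September 2032, is outside that window, so Noride Prefecture is on standard time at UTC−09:00.
16:25 UTC − 9h = 07:25 Noride Prefecture.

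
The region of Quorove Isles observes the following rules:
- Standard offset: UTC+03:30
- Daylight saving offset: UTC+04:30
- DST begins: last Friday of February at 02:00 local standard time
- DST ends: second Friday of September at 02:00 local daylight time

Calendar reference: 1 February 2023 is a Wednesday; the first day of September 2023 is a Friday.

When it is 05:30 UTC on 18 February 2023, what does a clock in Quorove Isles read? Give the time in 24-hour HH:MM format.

1 February 2023 is a Wednesday, so Fridays fall on 3, 10, 17, 24; the last is February 24.
1 September 2023 is a Friday, so the first Friday is September 1 and the second is September 8.
At the standard offset (UTC+03:30), 05:30 UTC + 3h30m = 09:00 Quorove Isles standard time.
The standard-time date in Quorove Isles, 18 February 2023, is outside the daylight-saving period (24 February – 8 September), so Quorove Isles is on standard time, UTC+03:30.
05:30 UTC + 3h30m = 09:00 local.

09:00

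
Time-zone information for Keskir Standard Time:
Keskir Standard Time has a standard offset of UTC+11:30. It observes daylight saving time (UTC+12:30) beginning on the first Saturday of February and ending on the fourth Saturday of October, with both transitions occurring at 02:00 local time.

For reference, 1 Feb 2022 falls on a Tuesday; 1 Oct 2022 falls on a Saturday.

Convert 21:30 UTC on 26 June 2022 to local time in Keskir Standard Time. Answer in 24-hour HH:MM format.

1 February 2022 is a Tuesday, so the first Saturday is February 5.
1 October 2022 is a Saturday, so the first Saturday is October 1 and the fourth is October 22.
At the standard offset (UTC+11:30), 21:30 UTC + 11h30m = 09:00 Keskir Standard Time standard time (rolling into the next day, 27 June 2022).
Daylight saving runs 5 February – 22 October; the standard-time date in Keskir Standard Time, 27 June 2022, is inside that window, so Keskir Standard Time is at UTC+12:30.
21:30 UTC + 12h30m = 10:00 local (rolling into the next day, 27 June 2022).

10:00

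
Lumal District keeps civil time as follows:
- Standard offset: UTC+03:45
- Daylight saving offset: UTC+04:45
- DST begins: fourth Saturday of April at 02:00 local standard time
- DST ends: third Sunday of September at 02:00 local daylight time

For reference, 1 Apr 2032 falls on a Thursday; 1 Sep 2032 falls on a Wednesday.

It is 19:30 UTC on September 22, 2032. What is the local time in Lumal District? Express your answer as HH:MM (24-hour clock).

23:15

1 April 2032 is a Thursday, so the first Saturday is April 3 and the fourth is April 24.
1 September 2032 is a Wednesday, so the first Sunday is September 5 and the third is September 19.
At the standard offset (UTC+03:45), 19:30 UTC + 3h45m = 23:15 Lumal District standard time.
Daylight saving runs 24 April – 19 September; the standard-time date in Lumal District, September 22, 2032, is outside that window, so Lumal District is on standard time at UTC+03:45.
19:30 UTC + 3h45m = 23:15 local.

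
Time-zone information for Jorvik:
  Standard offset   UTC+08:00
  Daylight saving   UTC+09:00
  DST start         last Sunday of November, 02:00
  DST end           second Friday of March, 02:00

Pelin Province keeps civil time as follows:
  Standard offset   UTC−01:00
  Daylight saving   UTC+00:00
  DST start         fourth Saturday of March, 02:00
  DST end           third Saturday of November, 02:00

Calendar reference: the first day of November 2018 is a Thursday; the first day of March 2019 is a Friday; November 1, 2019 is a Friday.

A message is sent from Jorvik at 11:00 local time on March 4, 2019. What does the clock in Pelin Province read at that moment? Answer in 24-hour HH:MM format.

1 November 2018 is a Thursday, so Sundays fall on 4, 11, 18, 25; the last is November 25.
1 March 2019 is a Friday, so the first Friday is March 1 and the second is March 8.
March 4, 2019 lies within the daylight-saving period (25 November 2018 – 8 March 2019), so Jorvik is on daylight time, UTC+09:00.
11:00 Jorvik − 9h = 02:00 UTC.
1 March 2019 is a Friday, so the first Saturday is March 2 and the fourth is March 23.
1 November 2019 is a Friday, so the first Saturday is November 2 and the third is November 16.
At the standard offset (UTC−01:00), 02:00 UTC − 1h = 01:00 Pelin Province standard time.
Daylight saving runs 23 March – 16 November; the standard-time date in Pelin Province, March 4, 2019, is outside that window, so Pelin Province is on standard time at UTC−01:00.
02:00 UTC − 1h = 01:00 Pelin Province.

01:00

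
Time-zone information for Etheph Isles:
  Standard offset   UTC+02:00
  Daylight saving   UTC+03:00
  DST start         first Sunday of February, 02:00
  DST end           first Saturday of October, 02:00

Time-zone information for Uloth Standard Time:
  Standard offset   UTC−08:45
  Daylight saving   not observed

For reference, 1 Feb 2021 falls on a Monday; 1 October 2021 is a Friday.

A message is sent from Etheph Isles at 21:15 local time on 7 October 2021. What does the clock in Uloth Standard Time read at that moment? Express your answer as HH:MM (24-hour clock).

10:30

1 February 2021 is a Monday, so the first Sunday is February 7.
1 October 2021 is a Friday, so the first Saturday is October 2.
7 October 2021 does not fall between 7 February and 2 October, so daylight saving is not in effect and Etheph Isles is at UTC+02:00.
21:15 Etheph Isles − 2h = 19:15 UTC.
Uloth Standard Time has no daylight saving, so its offset is UTC−08:45 year-round.
19:15 UTC − 8h45m = 10:30 Uloth Standard Time.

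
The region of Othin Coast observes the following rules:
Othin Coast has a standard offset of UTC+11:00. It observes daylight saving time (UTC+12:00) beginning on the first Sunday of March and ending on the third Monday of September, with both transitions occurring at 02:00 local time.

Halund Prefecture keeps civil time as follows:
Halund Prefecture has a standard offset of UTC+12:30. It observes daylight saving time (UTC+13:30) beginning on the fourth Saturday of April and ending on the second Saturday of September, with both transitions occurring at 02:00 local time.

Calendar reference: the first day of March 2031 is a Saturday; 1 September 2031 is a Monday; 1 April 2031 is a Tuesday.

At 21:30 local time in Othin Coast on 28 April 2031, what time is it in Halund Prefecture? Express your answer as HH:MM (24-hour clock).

1 March 2031 is a Saturday, so the first Sunday is March 2.
1 September 2031 is a Monday, so the first Monday is September 1 and the third is September 15.
28 April 2031 falls between 2 March and 15 September, so daylight saving is in effect and Othin Coast is at UTC+12:00.
21:30 Othin Coast − 12h = 09:30 UTC.
1 April 2031 is a Tuesday, so the first Saturday is April 5 and the fourth is April 26.
1 September 2031 is a Monday, so the first Saturday is September 6 and the second is September 13.
At the standard offset (UTC+12:30), 09:30 UTC + 12h30m = 22:00 Halund Prefecture standard time.
The standard-time date in Halund Prefecture, 28 April 2031, falls between 26 April and 13 September, so daylight saving is in effect and Halund Prefecture is at UTC+13:30.
09:30 UTC + 13h30m = 23:00 Halund Prefecture.

23:00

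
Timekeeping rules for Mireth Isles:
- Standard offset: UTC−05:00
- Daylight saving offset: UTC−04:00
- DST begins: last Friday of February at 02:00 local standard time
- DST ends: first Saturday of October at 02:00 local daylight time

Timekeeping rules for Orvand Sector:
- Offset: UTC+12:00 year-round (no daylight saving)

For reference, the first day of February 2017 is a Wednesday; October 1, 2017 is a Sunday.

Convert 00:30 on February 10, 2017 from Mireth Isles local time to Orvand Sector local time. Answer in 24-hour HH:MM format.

17:30

1 February 2017 is a Wednesday, so Fridays fall on 3, 10, 17, 24; the last is February 24.
1 October 2017 is a Sunday, so the first Saturday is October 7.
February 10, 2017 is outside the daylight-saving period (24 February – 7 October), so Mireth Isles is on standard time, UTC−05:00.
00:30 Mireth Isles + 5h = 05:30 UTC.
Orvand Sector has no daylight saving, so its offset is UTC+12:00 year-round.
05:30 UTC + 12h = 17:30 Orvand Sector.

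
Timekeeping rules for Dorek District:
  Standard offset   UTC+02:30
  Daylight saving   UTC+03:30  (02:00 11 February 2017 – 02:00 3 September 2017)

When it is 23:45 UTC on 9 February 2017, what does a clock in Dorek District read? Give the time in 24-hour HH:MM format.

02:15

At the standard offset (UTC+02:30), 23:45 UTC + 2h30m = 02:15 Dorek District standard time (rolling into the next day, 10 February 2017).
The standard-time date in Dorek District, 10 February 2017, is outside the daylight-saving period (11 February – 3 September), so Dorek District is on standard time, UTC+02:30.
23:45 UTC + 2h30m = 02:15 local (rolling into the next day, 10 February 2017).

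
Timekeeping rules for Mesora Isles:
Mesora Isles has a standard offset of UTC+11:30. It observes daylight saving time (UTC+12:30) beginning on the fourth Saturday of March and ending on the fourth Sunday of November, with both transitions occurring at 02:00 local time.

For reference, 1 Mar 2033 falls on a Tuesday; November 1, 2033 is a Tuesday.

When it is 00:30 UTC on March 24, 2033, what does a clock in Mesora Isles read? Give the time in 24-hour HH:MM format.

12:00

1 March 2033 is a Tuesday, so the first Saturday is March 5 and the fourth is March 26.
1 November 2033 is a Tuesday, so the first Sunday is November 6 and the fourth is November 27.
At the standard offset (UTC+11:30), 00:30 UTC + 11h30m = 12:00 Mesora Isles standard time.
Daylight saving runs 26 March – 27 November; the standard-time date in Mesora Isles, March 24, 2033, is outside that window, so Mesora Isles is on standard time at UTC+11:30.
00:30 UTC + 11h30m = 12:00 local.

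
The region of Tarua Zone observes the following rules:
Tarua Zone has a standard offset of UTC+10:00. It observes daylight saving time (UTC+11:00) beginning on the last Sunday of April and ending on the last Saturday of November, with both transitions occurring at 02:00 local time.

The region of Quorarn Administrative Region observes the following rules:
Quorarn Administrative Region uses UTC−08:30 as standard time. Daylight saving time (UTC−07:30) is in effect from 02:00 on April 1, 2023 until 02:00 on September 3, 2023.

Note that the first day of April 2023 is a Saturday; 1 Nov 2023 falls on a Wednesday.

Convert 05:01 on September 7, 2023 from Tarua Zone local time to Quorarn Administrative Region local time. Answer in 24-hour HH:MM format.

1 April 2023 is a Saturday, so Sundays fall on 2, 9, 16, 23, 30; the last is April 30.
1 November 2023 is a Wednesday, so Saturdays fall on 4, 11, 18, 25; the last is November 25.
September 7, 2023 lies within the daylight-saving period (30 April – 25 November), so Tarua Zone is on daylight time, UTC+11:00.
05:01 Tarua Zone − 11h = 18:01 UTC (rolling into the previous day, 6 September 2023).
At the standard offset (UTC−08:30), 18:01 UTC − 8h30m = 09:31 Quorarn Administrative Region standard time.
Daylight saving runs 1 April – 3 September; the standard-time date in Quorarn Administrative Region, September 6, 2023, is outside that window, so Quorarn Administrative Region is on standard time at UTC−08:30.
18:01 UTC − 8h30m = 09:31 Quorarn Administrative Region.

09:31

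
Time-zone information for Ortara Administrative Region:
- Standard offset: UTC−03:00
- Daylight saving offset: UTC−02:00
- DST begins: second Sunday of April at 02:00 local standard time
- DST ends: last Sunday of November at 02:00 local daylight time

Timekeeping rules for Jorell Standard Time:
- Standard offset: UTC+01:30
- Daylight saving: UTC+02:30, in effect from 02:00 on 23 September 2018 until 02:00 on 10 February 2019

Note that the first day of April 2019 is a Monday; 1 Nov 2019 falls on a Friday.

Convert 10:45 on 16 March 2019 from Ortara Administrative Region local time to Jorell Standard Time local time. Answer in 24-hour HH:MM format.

1 April 2019 is a Monday, so the first Sunday is April 7 and the second is April 14.
1 November 2019 is a Friday, so Sundays fall on 3, 10, 17, 24; the last is November 24.
Daylight saving runs 14 April – 24 November; 16 March 2019 is outside that window, so Ortara Administrative Region is on standard time at UTC−03:00.
10:45 Ortara Administrative Region + 3h = 13:45 UTC.
At the standard offset (UTC+01:30), 13:45 UTC + 1h30m = 15:15 Jorell Standard Time standard time.
The standard-time date in Jorell Standard Time, 16 March 2019, does not fall between 23 September 2018 and 10 February 2019, so daylight saving is not in effect and Jorell Standard Time is at UTC+01:30.
13:45 UTC + 1h30m = 15:15 Jorell Standard Time.

15:15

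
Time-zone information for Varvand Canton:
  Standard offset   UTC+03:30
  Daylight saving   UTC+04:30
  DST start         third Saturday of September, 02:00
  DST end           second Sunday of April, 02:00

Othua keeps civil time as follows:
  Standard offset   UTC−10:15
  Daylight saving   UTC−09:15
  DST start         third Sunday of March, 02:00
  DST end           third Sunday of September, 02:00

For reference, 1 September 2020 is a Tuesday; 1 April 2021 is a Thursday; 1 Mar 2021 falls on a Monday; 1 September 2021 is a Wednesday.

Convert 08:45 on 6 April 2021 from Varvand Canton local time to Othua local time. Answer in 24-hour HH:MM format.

19:00

1 September 2020 is a Tuesday, so the first Saturday is September 5 and the third is September 19.
1 April 2021 is a Thursday, so the first Sunday is April 4 and the second is April 11.
Daylight saving runs 19 September 2020 – 11 April 2021; 6 April 2021 is inside that window, so Varvand Canton is at UTC+04:30.
08:45 Varvand Canton − 4h30m = 04:15 UTC.
1 March 2021 is a Monday, so the first Sunday is March 7 and the third is March 21.
1 September 2021 is a Wednesday, so the first Sunday is September 5 and the third is September 19.
At the standard offset (UTC−10:15), 04:15 UTC − 10h15m = 18:00 Othua standard time (rolling into the previous day, 5 April 2021).
The standard-time date in Othua, 5 April 2021, falls between 21 March and 19 September, so daylight saving is in effect and Othua is at UTC−09:15.
04:15 UTC − 9h15m = 19:00 Othua (rolling into the previous day, 5 April 2021).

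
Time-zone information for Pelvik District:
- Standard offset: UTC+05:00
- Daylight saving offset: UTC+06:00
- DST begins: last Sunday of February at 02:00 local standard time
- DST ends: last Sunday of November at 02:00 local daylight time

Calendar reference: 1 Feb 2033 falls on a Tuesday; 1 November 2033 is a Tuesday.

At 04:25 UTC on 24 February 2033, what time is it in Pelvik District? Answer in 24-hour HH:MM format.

1 February 2033 is a Tuesday, so Sundays fall on 6, 13, 20, 27; the last is February 27.
1 November 2033 is a Tuesday, so Sundays fall on 6, 13, 20, 27; the last is November 27.
At the standard offset (UTC+05:00), 04:25 UTC + 5h = 09:25 Pelvik District standard time.
Daylight saving runs 27 February – 27 November; the standard-time date in Pelvik District, 24 February 2033, is outside that window, so Pelvik District is on standard time at UTC+05:00.
04:25 UTC + 5h = 09:25 local.

09:25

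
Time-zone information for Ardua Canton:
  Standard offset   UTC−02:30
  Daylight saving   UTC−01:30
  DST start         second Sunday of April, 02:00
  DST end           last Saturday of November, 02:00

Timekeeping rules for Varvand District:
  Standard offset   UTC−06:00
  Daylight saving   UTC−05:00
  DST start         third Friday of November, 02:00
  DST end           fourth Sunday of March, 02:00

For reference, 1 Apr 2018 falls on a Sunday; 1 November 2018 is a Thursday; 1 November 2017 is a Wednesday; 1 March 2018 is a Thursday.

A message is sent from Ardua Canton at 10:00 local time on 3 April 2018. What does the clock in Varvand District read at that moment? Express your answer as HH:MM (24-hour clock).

06:30

1 April 2018 is a Sunday, so the first Sunday is April 1 and the second is April 8.
1 November 2018 is a Thursday, so Saturdays fall on 3, 10, 17, 24; the last is November 24.
Daylight saving runs 8 April – 24 November; 3 April 2018 is outside that window, so Ardua Canton is on standard time at UTC−02:30.
10:00 Ardua Canton + 2h30m = 12:30 UTC.
1 November 2017 is a Wednesday, so the first Friday is November 3 and the third is November 17.
1 March 2018 is a Thursday, so the first Sunday is March 4 and the fourth is March 25.
At the standard offset (UTC−06:00), 12:30 UTC − 6h = 06:30 Varvand District standard time.
The standard-time date in Varvand District, 3 April 2018, is outside the daylight-saving period (17 November 2017 – 25 March 2018), so Varvand District is on standard time, UTC−06:00.
12:30 UTC − 6h = 06:30 Varvand District.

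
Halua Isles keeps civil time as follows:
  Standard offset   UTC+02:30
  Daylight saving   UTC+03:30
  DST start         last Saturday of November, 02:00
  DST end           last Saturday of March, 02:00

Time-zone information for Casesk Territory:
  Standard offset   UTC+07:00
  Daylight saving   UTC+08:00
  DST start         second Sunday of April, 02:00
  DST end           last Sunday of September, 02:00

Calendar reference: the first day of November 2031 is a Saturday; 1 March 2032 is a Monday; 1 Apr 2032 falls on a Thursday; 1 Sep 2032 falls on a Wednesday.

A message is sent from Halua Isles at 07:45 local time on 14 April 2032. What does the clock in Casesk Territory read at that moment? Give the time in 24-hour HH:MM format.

13:15

1 November 2031 is a Saturday, so Saturdays fall on 1, 8, 15, 22, 29; the last is November 29.
1 March 2032 is a Monday, so Saturdays fall on 6, 13, 20, 27; the last is March 27.
Daylight saving runs 29 November 2031 – 27 March 2032; 14 April 2032 is outside that window, so Halua Isles is on standard time at UTC+02:30.
07:45 Halua Isles − 2h30m = 05:15 UTC.
1 April 2032 is a Thursday, so the first Sunday is April 4 and the second is April 11.
1 September 2032 is a Wednesday, so Sundays fall on 5, 12, 19, 26; the last is September 26.
At the standard offset (UTC+07:00), 05:15 UTC + 7h = 12:15 Casesk Territory standard time.
The standard-time date in Casesk Territory, 14 April 2032, falls between 11 April and 26 September, so daylight saving is in effect and Casesk Territory is at UTC+08:00.
05:15 UTC + 8h = 13:15 Casesk Territory.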